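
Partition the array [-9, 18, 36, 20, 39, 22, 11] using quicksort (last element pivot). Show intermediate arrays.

Partition 1: pivot=11 at index 1 -> [-9, 11, 36, 20, 39, 22, 18]
Partition 2: pivot=18 at index 2 -> [-9, 11, 18, 20, 39, 22, 36]
Partition 3: pivot=36 at index 5 -> [-9, 11, 18, 20, 22, 36, 39]
Partition 4: pivot=22 at index 4 -> [-9, 11, 18, 20, 22, 36, 39]


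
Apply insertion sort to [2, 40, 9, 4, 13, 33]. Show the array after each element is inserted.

First element 2 is already 'sorted'
Insert 40: shifted 0 elements -> [2, 40, 9, 4, 13, 33]
Insert 9: shifted 1 elements -> [2, 9, 40, 4, 13, 33]
Insert 4: shifted 2 elements -> [2, 4, 9, 40, 13, 33]
Insert 13: shifted 1 elements -> [2, 4, 9, 13, 40, 33]
Insert 33: shifted 1 elements -> [2, 4, 9, 13, 33, 40]


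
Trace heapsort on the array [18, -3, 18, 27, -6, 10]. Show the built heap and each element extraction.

Build heap: [27, 18, 18, -3, -6, 10]
Extract 27: [18, 10, 18, -3, -6, 27]
Extract 18: [18, 10, -6, -3, 18, 27]
Extract 18: [10, -3, -6, 18, 18, 27]
Extract 10: [-3, -6, 10, 18, 18, 27]
Extract -3: [-6, -3, 10, 18, 18, 27]


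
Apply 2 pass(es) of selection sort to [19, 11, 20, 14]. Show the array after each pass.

Pass 1: Select minimum 11 at index 1, swap -> [11, 19, 20, 14]
Pass 2: Select minimum 14 at index 3, swap -> [11, 14, 20, 19]


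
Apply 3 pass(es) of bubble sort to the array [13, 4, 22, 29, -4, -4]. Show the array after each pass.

After pass 1: [4, 13, 22, -4, -4, 29] (3 swaps)
After pass 2: [4, 13, -4, -4, 22, 29] (2 swaps)
After pass 3: [4, -4, -4, 13, 22, 29] (2 swaps)
Total swaps: 7


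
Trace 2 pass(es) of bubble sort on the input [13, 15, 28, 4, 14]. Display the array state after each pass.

After pass 1: [13, 15, 4, 14, 28] (2 swaps)
After pass 2: [13, 4, 14, 15, 28] (2 swaps)
Total swaps: 4


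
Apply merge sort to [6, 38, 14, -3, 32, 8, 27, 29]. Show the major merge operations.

Divide and conquer:
  Merge [6] + [38] -> [6, 38]
  Merge [14] + [-3] -> [-3, 14]
  Merge [6, 38] + [-3, 14] -> [-3, 6, 14, 38]
  Merge [32] + [8] -> [8, 32]
  Merge [27] + [29] -> [27, 29]
  Merge [8, 32] + [27, 29] -> [8, 27, 29, 32]
  Merge [-3, 6, 14, 38] + [8, 27, 29, 32] -> [-3, 6, 8, 14, 27, 29, 32, 38]


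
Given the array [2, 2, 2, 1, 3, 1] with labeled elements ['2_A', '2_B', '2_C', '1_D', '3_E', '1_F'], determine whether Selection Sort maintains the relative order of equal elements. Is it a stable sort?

Trace Selection Sort on the labeled array (the key is the number; the letter only tracks identity):
  Pass 1: minimum of unsorted part is 1_D at index 3; swap it with 2_A at index 0 -> [1_D, 2_B, 2_C, 2_A, 3_E, 1_F]
  Pass 2: minimum of unsorted part is 1_F at index 5; swap it with 2_B at index 1 -> [1_D, 1_F, 2_C, 2_A, 3_E, 2_B]
  Pass 3: minimum 2_C is already at index 2; no swap -> [1_D, 1_F, 2_C, 2_A, 3_E, 2_B]
  Pass 4: minimum 2_A is already at index 3; no swap -> [1_D, 1_F, 2_C, 2_A, 3_E, 2_B]
  Pass 5: minimum of unsorted part is 2_B at index 5; swap it with 3_E at index 4 -> [1_D, 1_F, 2_C, 2_A, 2_B, 3_E]
Final order: [1_D, 1_F, 2_C, 2_A, 2_B, 3_E]
Equal keys:
  value 1: originally 1_D, 1_F; after sorting 1_D, 1_F -> order preserved
  value 2: originally 2_A, 2_B, 2_C; after sorting 2_C, 2_A, 2_B -> order changed
Equal keys were reordered, so Selection Sort is not stable: the long-range swap that moves the minimum into place can carry an element past an equal key. (One such input is enough; an unstable sort may happen to preserve order on other inputs, but it gives no guarantee.)
Answer: Not stable


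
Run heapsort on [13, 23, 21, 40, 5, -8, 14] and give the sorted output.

Build heap: [40, 23, 21, 13, 5, -8, 14]
Extract 40: [23, 14, 21, 13, 5, -8, 40]
Extract 23: [21, 14, -8, 13, 5, 23, 40]
Extract 21: [14, 13, -8, 5, 21, 23, 40]
Extract 14: [13, 5, -8, 14, 21, 23, 40]
Extract 13: [5, -8, 13, 14, 21, 23, 40]
Extract 5: [-8, 5, 13, 14, 21, 23, 40]


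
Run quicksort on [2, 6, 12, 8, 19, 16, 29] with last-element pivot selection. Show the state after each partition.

Partition 1: pivot=29 at index 6 -> [2, 6, 12, 8, 19, 16, 29]
Partition 2: pivot=16 at index 4 -> [2, 6, 12, 8, 16, 19, 29]
Partition 3: pivot=8 at index 2 -> [2, 6, 8, 12, 16, 19, 29]
Partition 4: pivot=6 at index 1 -> [2, 6, 8, 12, 16, 19, 29]


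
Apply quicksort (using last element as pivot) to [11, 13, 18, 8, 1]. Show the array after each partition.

Partition 1: pivot=1 at index 0 -> [1, 13, 18, 8, 11]
Partition 2: pivot=11 at index 2 -> [1, 8, 11, 13, 18]
Partition 3: pivot=18 at index 4 -> [1, 8, 11, 13, 18]


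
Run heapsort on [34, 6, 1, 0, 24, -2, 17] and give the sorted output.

Build heap: [34, 24, 17, 0, 6, -2, 1]
Extract 34: [24, 6, 17, 0, 1, -2, 34]
Extract 24: [17, 6, -2, 0, 1, 24, 34]
Extract 17: [6, 1, -2, 0, 17, 24, 34]
Extract 6: [1, 0, -2, 6, 17, 24, 34]
Extract 1: [0, -2, 1, 6, 17, 24, 34]
Extract 0: [-2, 0, 1, 6, 17, 24, 34]


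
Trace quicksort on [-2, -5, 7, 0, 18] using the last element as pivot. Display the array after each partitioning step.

Partition 1: pivot=18 at index 4 -> [-2, -5, 7, 0, 18]
Partition 2: pivot=0 at index 2 -> [-2, -5, 0, 7, 18]
Partition 3: pivot=-5 at index 0 -> [-5, -2, 0, 7, 18]


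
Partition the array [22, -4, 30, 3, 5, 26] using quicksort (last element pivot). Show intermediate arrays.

Partition 1: pivot=26 at index 4 -> [22, -4, 3, 5, 26, 30]
Partition 2: pivot=5 at index 2 -> [-4, 3, 5, 22, 26, 30]
Partition 3: pivot=3 at index 1 -> [-4, 3, 5, 22, 26, 30]


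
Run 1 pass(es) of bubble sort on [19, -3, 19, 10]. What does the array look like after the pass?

After pass 1: [-3, 19, 10, 19] (2 swaps)
Total swaps: 2


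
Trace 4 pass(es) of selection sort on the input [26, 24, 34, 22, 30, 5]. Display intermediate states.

Pass 1: Select minimum 5 at index 5, swap -> [5, 24, 34, 22, 30, 26]
Pass 2: Select minimum 22 at index 3, swap -> [5, 22, 34, 24, 30, 26]
Pass 3: Select minimum 24 at index 3, swap -> [5, 22, 24, 34, 30, 26]
Pass 4: Select minimum 26 at index 5, swap -> [5, 22, 24, 26, 30, 34]


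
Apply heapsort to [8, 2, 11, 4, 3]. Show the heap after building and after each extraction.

Build heap: [11, 4, 8, 2, 3]
Extract 11: [8, 4, 3, 2, 11]
Extract 8: [4, 2, 3, 8, 11]
Extract 4: [3, 2, 4, 8, 11]
Extract 3: [2, 3, 4, 8, 11]


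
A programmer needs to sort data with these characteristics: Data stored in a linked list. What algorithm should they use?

Best choice: Merge sort
Reason: Merge sort doesn't require random access; can be done in O(1) extra space for linked lists


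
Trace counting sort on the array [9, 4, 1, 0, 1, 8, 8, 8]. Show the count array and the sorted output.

Count array: [1, 2, 0, 0, 1, 0, 0, 0, 3, 1]
(count[i] = number of elements equal to i)
Cumulative count: [1, 3, 3, 3, 4, 4, 4, 4, 7, 8]
Sorted: [0, 1, 1, 4, 8, 8, 8, 9]


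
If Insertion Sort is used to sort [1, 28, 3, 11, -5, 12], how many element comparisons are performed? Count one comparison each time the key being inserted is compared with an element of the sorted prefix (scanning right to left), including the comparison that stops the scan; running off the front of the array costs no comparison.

Insert 28: 1 <= 28 (stop) = 1 comparison(s) -> [1, 28, 3, 11, -5, 12]
Insert 3: 28 > 3 (shift), 1 <= 3 (stop) = 2 comparison(s) -> [1, 3, 28, 11, -5, 12]
Insert 11: 28 > 11 (shift), 3 <= 11 (stop) = 2 comparison(s) -> [1, 3, 11, 28, -5, 12]
Insert -5: 28 > -5 (shift), 11 > -5 (shift), 3 > -5 (shift), 1 > -5 (shift), reached front = 4 comparison(s) -> [-5, 1, 3, 11, 28, 12]
Insert 12: 28 > 12 (shift), 11 <= 12 (stop) = 2 comparison(s) -> [-5, 1, 3, 11, 12, 28]
Total comparisons: 1 + 2 + 2 + 4 + 2 = 11


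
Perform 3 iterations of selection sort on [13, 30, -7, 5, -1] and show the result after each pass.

Pass 1: Select minimum -7 at index 2, swap -> [-7, 30, 13, 5, -1]
Pass 2: Select minimum -1 at index 4, swap -> [-7, -1, 13, 5, 30]
Pass 3: Select minimum 5 at index 3, swap -> [-7, -1, 5, 13, 30]


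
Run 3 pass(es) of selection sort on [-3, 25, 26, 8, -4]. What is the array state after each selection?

Pass 1: Select minimum -4 at index 4, swap -> [-4, 25, 26, 8, -3]
Pass 2: Select minimum -3 at index 4, swap -> [-4, -3, 26, 8, 25]
Pass 3: Select minimum 8 at index 3, swap -> [-4, -3, 8, 26, 25]


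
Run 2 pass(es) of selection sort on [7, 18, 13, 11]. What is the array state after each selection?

Pass 1: Select minimum 7 at index 0, swap -> [7, 18, 13, 11]
Pass 2: Select minimum 11 at index 3, swap -> [7, 11, 13, 18]


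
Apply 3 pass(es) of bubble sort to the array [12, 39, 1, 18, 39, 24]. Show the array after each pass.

After pass 1: [12, 1, 18, 39, 24, 39] (3 swaps)
After pass 2: [1, 12, 18, 24, 39, 39] (2 swaps)
After pass 3: [1, 12, 18, 24, 39, 39] (0 swaps)
Total swaps: 5


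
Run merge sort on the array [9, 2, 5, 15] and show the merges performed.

Divide and conquer:
  Merge [9] + [2] -> [2, 9]
  Merge [5] + [15] -> [5, 15]
  Merge [2, 9] + [5, 15] -> [2, 5, 9, 15]


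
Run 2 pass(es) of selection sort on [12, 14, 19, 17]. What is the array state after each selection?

Pass 1: Select minimum 12 at index 0, swap -> [12, 14, 19, 17]
Pass 2: Select minimum 14 at index 1, swap -> [12, 14, 19, 17]


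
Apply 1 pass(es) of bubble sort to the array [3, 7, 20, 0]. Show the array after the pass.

After pass 1: [3, 7, 0, 20] (1 swaps)
Total swaps: 1


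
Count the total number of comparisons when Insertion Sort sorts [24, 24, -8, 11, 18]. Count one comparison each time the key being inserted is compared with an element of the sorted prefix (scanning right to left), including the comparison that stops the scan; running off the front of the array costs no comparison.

Insert 24: 24 <= 24 (stop) = 1 comparison(s) -> [24, 24, -8, 11, 18]
Insert -8: 24 > -8 (shift), 24 > -8 (shift), reached front = 2 comparison(s) -> [-8, 24, 24, 11, 18]
Insert 11: 24 > 11 (shift), 24 > 11 (shift), -8 <= 11 (stop) = 3 comparison(s) -> [-8, 11, 24, 24, 18]
Insert 18: 24 > 18 (shift), 24 > 18 (shift), 11 <= 18 (stop) = 3 comparison(s) -> [-8, 11, 18, 24, 24]
Total comparisons: 1 + 2 + 3 + 3 = 9


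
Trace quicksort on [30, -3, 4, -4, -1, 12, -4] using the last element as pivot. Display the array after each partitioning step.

Partition 1: pivot=-4 at index 1 -> [-4, -4, 4, 30, -1, 12, -3]
Partition 2: pivot=-3 at index 2 -> [-4, -4, -3, 30, -1, 12, 4]
Partition 3: pivot=4 at index 4 -> [-4, -4, -3, -1, 4, 12, 30]
Partition 4: pivot=30 at index 6 -> [-4, -4, -3, -1, 4, 12, 30]


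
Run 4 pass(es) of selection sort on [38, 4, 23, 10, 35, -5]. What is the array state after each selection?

Pass 1: Select minimum -5 at index 5, swap -> [-5, 4, 23, 10, 35, 38]
Pass 2: Select minimum 4 at index 1, swap -> [-5, 4, 23, 10, 35, 38]
Pass 3: Select minimum 10 at index 3, swap -> [-5, 4, 10, 23, 35, 38]
Pass 4: Select minimum 23 at index 3, swap -> [-5, 4, 10, 23, 35, 38]


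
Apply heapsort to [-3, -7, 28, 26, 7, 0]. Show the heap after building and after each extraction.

Build heap: [28, 26, 0, -7, 7, -3]
Extract 28: [26, 7, 0, -7, -3, 28]
Extract 26: [7, -3, 0, -7, 26, 28]
Extract 7: [0, -3, -7, 7, 26, 28]
Extract 0: [-3, -7, 0, 7, 26, 28]
Extract -3: [-7, -3, 0, 7, 26, 28]


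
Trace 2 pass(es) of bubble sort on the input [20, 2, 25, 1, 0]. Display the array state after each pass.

After pass 1: [2, 20, 1, 0, 25] (3 swaps)
After pass 2: [2, 1, 0, 20, 25] (2 swaps)
Total swaps: 5


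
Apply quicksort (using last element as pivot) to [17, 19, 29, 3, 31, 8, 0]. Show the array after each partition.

Partition 1: pivot=0 at index 0 -> [0, 19, 29, 3, 31, 8, 17]
Partition 2: pivot=17 at index 3 -> [0, 3, 8, 17, 31, 29, 19]
Partition 3: pivot=8 at index 2 -> [0, 3, 8, 17, 31, 29, 19]
Partition 4: pivot=19 at index 4 -> [0, 3, 8, 17, 19, 29, 31]
Partition 5: pivot=31 at index 6 -> [0, 3, 8, 17, 19, 29, 31]


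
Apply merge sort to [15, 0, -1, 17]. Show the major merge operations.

Divide and conquer:
  Merge [15] + [0] -> [0, 15]
  Merge [-1] + [17] -> [-1, 17]
  Merge [0, 15] + [-1, 17] -> [-1, 0, 15, 17]


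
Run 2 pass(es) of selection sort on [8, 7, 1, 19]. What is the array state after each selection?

Pass 1: Select minimum 1 at index 2, swap -> [1, 7, 8, 19]
Pass 2: Select minimum 7 at index 1, swap -> [1, 7, 8, 19]


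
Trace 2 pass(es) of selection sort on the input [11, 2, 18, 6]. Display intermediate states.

Pass 1: Select minimum 2 at index 1, swap -> [2, 11, 18, 6]
Pass 2: Select minimum 6 at index 3, swap -> [2, 6, 18, 11]


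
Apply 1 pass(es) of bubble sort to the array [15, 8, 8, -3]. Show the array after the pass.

After pass 1: [8, 8, -3, 15] (3 swaps)
Total swaps: 3


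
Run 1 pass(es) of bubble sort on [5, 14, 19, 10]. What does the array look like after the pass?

After pass 1: [5, 14, 10, 19] (1 swaps)
Total swaps: 1


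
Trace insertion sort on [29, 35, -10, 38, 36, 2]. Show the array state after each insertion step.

First element 29 is already 'sorted'
Insert 35: shifted 0 elements -> [29, 35, -10, 38, 36, 2]
Insert -10: shifted 2 elements -> [-10, 29, 35, 38, 36, 2]
Insert 38: shifted 0 elements -> [-10, 29, 35, 38, 36, 2]
Insert 36: shifted 1 elements -> [-10, 29, 35, 36, 38, 2]
Insert 2: shifted 4 elements -> [-10, 2, 29, 35, 36, 38]


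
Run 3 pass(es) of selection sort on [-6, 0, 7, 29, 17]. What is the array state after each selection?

Pass 1: Select minimum -6 at index 0, swap -> [-6, 0, 7, 29, 17]
Pass 2: Select minimum 0 at index 1, swap -> [-6, 0, 7, 29, 17]
Pass 3: Select minimum 7 at index 2, swap -> [-6, 0, 7, 29, 17]


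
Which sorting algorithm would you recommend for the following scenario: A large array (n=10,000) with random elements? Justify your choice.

Best choice: Quicksort or Mergesort
Reason: Both have O(n log n) average case; quicksort has lower constant factors


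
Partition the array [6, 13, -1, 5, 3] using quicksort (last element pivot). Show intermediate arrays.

Partition 1: pivot=3 at index 1 -> [-1, 3, 6, 5, 13]
Partition 2: pivot=13 at index 4 -> [-1, 3, 6, 5, 13]
Partition 3: pivot=5 at index 2 -> [-1, 3, 5, 6, 13]


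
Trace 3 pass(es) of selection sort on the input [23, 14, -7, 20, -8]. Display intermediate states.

Pass 1: Select minimum -8 at index 4, swap -> [-8, 14, -7, 20, 23]
Pass 2: Select minimum -7 at index 2, swap -> [-8, -7, 14, 20, 23]
Pass 3: Select minimum 14 at index 2, swap -> [-8, -7, 14, 20, 23]


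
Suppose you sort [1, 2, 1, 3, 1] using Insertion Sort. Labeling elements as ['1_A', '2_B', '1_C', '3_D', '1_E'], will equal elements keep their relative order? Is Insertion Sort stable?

Trace Insertion Sort on the labeled array (the key is the number; the letter only tracks identity):
  Insert 2_B at index 1: [1_A, 2_B, 1_C, 3_D, 1_E]
  Insert 1_C at index 1: [1_A, 1_C, 2_B, 3_D, 1_E]
  Insert 3_D at index 3: [1_A, 1_C, 2_B, 3_D, 1_E]
  Insert 1_E at index 2: [1_A, 1_C, 1_E, 2_B, 3_D]
Final order: [1_A, 1_C, 1_E, 2_B, 3_D]
Equal keys:
  value 1: originally 1_A, 1_C, 1_E; after sorting 1_A, 1_C, 1_E -> order preserved
All equal keys kept their original relative order. Insertion Sort is stable: elements are shifted only while they are strictly greater than the key, so a key is inserted after any equal elements already placed.
Answer: Stable


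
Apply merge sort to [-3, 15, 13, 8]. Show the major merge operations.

Divide and conquer:
  Merge [-3] + [15] -> [-3, 15]
  Merge [13] + [8] -> [8, 13]
  Merge [-3, 15] + [8, 13] -> [-3, 8, 13, 15]


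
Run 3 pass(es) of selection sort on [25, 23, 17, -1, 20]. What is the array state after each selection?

Pass 1: Select minimum -1 at index 3, swap -> [-1, 23, 17, 25, 20]
Pass 2: Select minimum 17 at index 2, swap -> [-1, 17, 23, 25, 20]
Pass 3: Select minimum 20 at index 4, swap -> [-1, 17, 20, 25, 23]


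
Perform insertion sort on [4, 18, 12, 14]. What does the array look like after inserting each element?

First element 4 is already 'sorted'
Insert 18: shifted 0 elements -> [4, 18, 12, 14]
Insert 12: shifted 1 elements -> [4, 12, 18, 14]
Insert 14: shifted 1 elements -> [4, 12, 14, 18]


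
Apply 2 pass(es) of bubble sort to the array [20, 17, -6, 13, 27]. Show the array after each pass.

After pass 1: [17, -6, 13, 20, 27] (3 swaps)
After pass 2: [-6, 13, 17, 20, 27] (2 swaps)
Total swaps: 5


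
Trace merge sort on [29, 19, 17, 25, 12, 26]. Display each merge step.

Divide and conquer:
  Merge [19] + [17] -> [17, 19]
  Merge [29] + [17, 19] -> [17, 19, 29]
  Merge [12] + [26] -> [12, 26]
  Merge [25] + [12, 26] -> [12, 25, 26]
  Merge [17, 19, 29] + [12, 25, 26] -> [12, 17, 19, 25, 26, 29]


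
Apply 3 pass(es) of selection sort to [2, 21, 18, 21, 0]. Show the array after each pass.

Pass 1: Select minimum 0 at index 4, swap -> [0, 21, 18, 21, 2]
Pass 2: Select minimum 2 at index 4, swap -> [0, 2, 18, 21, 21]
Pass 3: Select minimum 18 at index 2, swap -> [0, 2, 18, 21, 21]


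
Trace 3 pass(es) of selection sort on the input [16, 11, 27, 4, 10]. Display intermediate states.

Pass 1: Select minimum 4 at index 3, swap -> [4, 11, 27, 16, 10]
Pass 2: Select minimum 10 at index 4, swap -> [4, 10, 27, 16, 11]
Pass 3: Select minimum 11 at index 4, swap -> [4, 10, 11, 16, 27]


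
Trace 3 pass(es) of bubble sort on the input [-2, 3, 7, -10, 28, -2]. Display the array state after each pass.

After pass 1: [-2, 3, -10, 7, -2, 28] (2 swaps)
After pass 2: [-2, -10, 3, -2, 7, 28] (2 swaps)
After pass 3: [-10, -2, -2, 3, 7, 28] (2 swaps)
Total swaps: 6


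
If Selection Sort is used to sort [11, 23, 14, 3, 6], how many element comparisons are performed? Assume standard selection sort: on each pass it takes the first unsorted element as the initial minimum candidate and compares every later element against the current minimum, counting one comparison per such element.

Pass 1: scan indices 1..4 for the minimum = 4 comparison(s); min is 3, place at index 0 -> [3, 23, 14, 11, 6]
Pass 2: scan indices 2..4 for the minimum = 3 comparison(s); min is 6, place at index 1 -> [3, 6, 14, 11, 23]
Pass 3: scan indices 3..4 for the minimum = 2 comparison(s); min is 11, place at index 2 -> [3, 6, 11, 14, 23]
Pass 4: scan indices 4..4 for the minimum = 1 comparison(s); min is 14, place at index 3 -> [3, 6, 11, 14, 23]
Selection sort always scans the whole unsorted suffix, so the count is (n-1) + (n-2) + ... + 1 = n(n-1)/2 = 5*4/2 = 10 regardless of the input order.
Total comparisons: 4 + 3 + 2 + 1 = 10


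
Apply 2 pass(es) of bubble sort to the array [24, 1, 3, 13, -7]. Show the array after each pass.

After pass 1: [1, 3, 13, -7, 24] (4 swaps)
After pass 2: [1, 3, -7, 13, 24] (1 swaps)
Total swaps: 5


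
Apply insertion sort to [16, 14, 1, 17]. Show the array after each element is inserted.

First element 16 is already 'sorted'
Insert 14: shifted 1 elements -> [14, 16, 1, 17]
Insert 1: shifted 2 elements -> [1, 14, 16, 17]
Insert 17: shifted 0 elements -> [1, 14, 16, 17]


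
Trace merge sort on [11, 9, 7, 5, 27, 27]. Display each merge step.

Divide and conquer:
  Merge [9] + [7] -> [7, 9]
  Merge [11] + [7, 9] -> [7, 9, 11]
  Merge [27] + [27] -> [27, 27]
  Merge [5] + [27, 27] -> [5, 27, 27]
  Merge [7, 9, 11] + [5, 27, 27] -> [5, 7, 9, 11, 27, 27]


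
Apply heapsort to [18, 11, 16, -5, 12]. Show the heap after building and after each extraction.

Build heap: [18, 12, 16, -5, 11]
Extract 18: [16, 12, 11, -5, 18]
Extract 16: [12, -5, 11, 16, 18]
Extract 12: [11, -5, 12, 16, 18]
Extract 11: [-5, 11, 12, 16, 18]


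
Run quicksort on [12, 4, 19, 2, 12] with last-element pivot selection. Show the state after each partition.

Partition 1: pivot=12 at index 3 -> [12, 4, 2, 12, 19]
Partition 2: pivot=2 at index 0 -> [2, 4, 12, 12, 19]
Partition 3: pivot=12 at index 2 -> [2, 4, 12, 12, 19]


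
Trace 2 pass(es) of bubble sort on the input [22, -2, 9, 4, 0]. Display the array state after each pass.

After pass 1: [-2, 9, 4, 0, 22] (4 swaps)
After pass 2: [-2, 4, 0, 9, 22] (2 swaps)
Total swaps: 6


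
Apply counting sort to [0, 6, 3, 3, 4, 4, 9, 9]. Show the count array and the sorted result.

Count array: [1, 0, 0, 2, 2, 0, 1, 0, 0, 2]
(count[i] = number of elements equal to i)
Cumulative count: [1, 1, 1, 3, 5, 5, 6, 6, 6, 8]
Sorted: [0, 3, 3, 4, 4, 6, 9, 9]


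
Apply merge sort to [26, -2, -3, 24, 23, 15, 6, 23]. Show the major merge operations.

Divide and conquer:
  Merge [26] + [-2] -> [-2, 26]
  Merge [-3] + [24] -> [-3, 24]
  Merge [-2, 26] + [-3, 24] -> [-3, -2, 24, 26]
  Merge [23] + [15] -> [15, 23]
  Merge [6] + [23] -> [6, 23]
  Merge [15, 23] + [6, 23] -> [6, 15, 23, 23]
  Merge [-3, -2, 24, 26] + [6, 15, 23, 23] -> [-3, -2, 6, 15, 23, 23, 24, 26]


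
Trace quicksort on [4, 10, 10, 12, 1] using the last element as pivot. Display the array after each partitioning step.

Partition 1: pivot=1 at index 0 -> [1, 10, 10, 12, 4]
Partition 2: pivot=4 at index 1 -> [1, 4, 10, 12, 10]
Partition 3: pivot=10 at index 3 -> [1, 4, 10, 10, 12]


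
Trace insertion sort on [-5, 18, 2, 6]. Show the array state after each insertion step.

First element -5 is already 'sorted'
Insert 18: shifted 0 elements -> [-5, 18, 2, 6]
Insert 2: shifted 1 elements -> [-5, 2, 18, 6]
Insert 6: shifted 1 elements -> [-5, 2, 6, 18]


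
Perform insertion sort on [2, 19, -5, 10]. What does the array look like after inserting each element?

First element 2 is already 'sorted'
Insert 19: shifted 0 elements -> [2, 19, -5, 10]
Insert -5: shifted 2 elements -> [-5, 2, 19, 10]
Insert 10: shifted 1 elements -> [-5, 2, 10, 19]


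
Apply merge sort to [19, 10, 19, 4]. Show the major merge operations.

Divide and conquer:
  Merge [19] + [10] -> [10, 19]
  Merge [19] + [4] -> [4, 19]
  Merge [10, 19] + [4, 19] -> [4, 10, 19, 19]


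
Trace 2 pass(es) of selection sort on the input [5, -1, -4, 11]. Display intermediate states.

Pass 1: Select minimum -4 at index 2, swap -> [-4, -1, 5, 11]
Pass 2: Select minimum -1 at index 1, swap -> [-4, -1, 5, 11]


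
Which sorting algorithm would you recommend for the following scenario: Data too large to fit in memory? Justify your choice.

Best choice: External merge sort
Reason: Minimizes disk I/O by sequential reads/writes


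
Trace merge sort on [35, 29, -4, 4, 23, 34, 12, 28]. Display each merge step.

Divide and conquer:
  Merge [35] + [29] -> [29, 35]
  Merge [-4] + [4] -> [-4, 4]
  Merge [29, 35] + [-4, 4] -> [-4, 4, 29, 35]
  Merge [23] + [34] -> [23, 34]
  Merge [12] + [28] -> [12, 28]
  Merge [23, 34] + [12, 28] -> [12, 23, 28, 34]
  Merge [-4, 4, 29, 35] + [12, 23, 28, 34] -> [-4, 4, 12, 23, 28, 29, 34, 35]


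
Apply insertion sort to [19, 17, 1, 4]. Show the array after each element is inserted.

First element 19 is already 'sorted'
Insert 17: shifted 1 elements -> [17, 19, 1, 4]
Insert 1: shifted 2 elements -> [1, 17, 19, 4]
Insert 4: shifted 2 elements -> [1, 4, 17, 19]


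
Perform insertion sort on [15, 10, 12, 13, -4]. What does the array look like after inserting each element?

First element 15 is already 'sorted'
Insert 10: shifted 1 elements -> [10, 15, 12, 13, -4]
Insert 12: shifted 1 elements -> [10, 12, 15, 13, -4]
Insert 13: shifted 1 elements -> [10, 12, 13, 15, -4]
Insert -4: shifted 4 elements -> [-4, 10, 12, 13, 15]


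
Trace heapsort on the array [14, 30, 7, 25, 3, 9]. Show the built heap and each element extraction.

Build heap: [30, 25, 9, 14, 3, 7]
Extract 30: [25, 14, 9, 7, 3, 30]
Extract 25: [14, 7, 9, 3, 25, 30]
Extract 14: [9, 7, 3, 14, 25, 30]
Extract 9: [7, 3, 9, 14, 25, 30]
Extract 7: [3, 7, 9, 14, 25, 30]


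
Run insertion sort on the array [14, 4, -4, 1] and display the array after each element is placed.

First element 14 is already 'sorted'
Insert 4: shifted 1 elements -> [4, 14, -4, 1]
Insert -4: shifted 2 elements -> [-4, 4, 14, 1]
Insert 1: shifted 2 elements -> [-4, 1, 4, 14]


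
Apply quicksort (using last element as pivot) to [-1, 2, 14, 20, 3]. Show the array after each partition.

Partition 1: pivot=3 at index 2 -> [-1, 2, 3, 20, 14]
Partition 2: pivot=2 at index 1 -> [-1, 2, 3, 20, 14]
Partition 3: pivot=14 at index 3 -> [-1, 2, 3, 14, 20]


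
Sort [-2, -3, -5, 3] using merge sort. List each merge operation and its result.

Divide and conquer:
  Merge [-2] + [-3] -> [-3, -2]
  Merge [-5] + [3] -> [-5, 3]
  Merge [-3, -2] + [-5, 3] -> [-5, -3, -2, 3]


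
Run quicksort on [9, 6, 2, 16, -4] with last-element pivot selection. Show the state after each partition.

Partition 1: pivot=-4 at index 0 -> [-4, 6, 2, 16, 9]
Partition 2: pivot=9 at index 3 -> [-4, 6, 2, 9, 16]
Partition 3: pivot=2 at index 1 -> [-4, 2, 6, 9, 16]


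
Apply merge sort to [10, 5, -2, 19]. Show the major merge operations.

Divide and conquer:
  Merge [10] + [5] -> [5, 10]
  Merge [-2] + [19] -> [-2, 19]
  Merge [5, 10] + [-2, 19] -> [-2, 5, 10, 19]


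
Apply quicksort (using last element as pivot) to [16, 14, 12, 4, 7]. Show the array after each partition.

Partition 1: pivot=7 at index 1 -> [4, 7, 12, 16, 14]
Partition 2: pivot=14 at index 3 -> [4, 7, 12, 14, 16]


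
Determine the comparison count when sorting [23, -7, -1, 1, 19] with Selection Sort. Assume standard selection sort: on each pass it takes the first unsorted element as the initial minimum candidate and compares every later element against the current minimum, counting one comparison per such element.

Pass 1: scan indices 1..4 for the minimum = 4 comparison(s); min is -7, place at index 0 -> [-7, 23, -1, 1, 19]
Pass 2: scan indices 2..4 for the minimum = 3 comparison(s); min is -1, place at index 1 -> [-7, -1, 23, 1, 19]
Pass 3: scan indices 3..4 for the minimum = 2 comparison(s); min is 1, place at index 2 -> [-7, -1, 1, 23, 19]
Pass 4: scan indices 4..4 for the minimum = 1 comparison(s); min is 19, place at index 3 -> [-7, -1, 1, 19, 23]
Selection sort always scans the whole unsorted suffix, so the count is (n-1) + (n-2) + ... + 1 = n(n-1)/2 = 5*4/2 = 10 regardless of the input order.
Total comparisons: 4 + 3 + 2 + 1 = 10


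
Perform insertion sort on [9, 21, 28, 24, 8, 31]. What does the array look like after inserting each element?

First element 9 is already 'sorted'
Insert 21: shifted 0 elements -> [9, 21, 28, 24, 8, 31]
Insert 28: shifted 0 elements -> [9, 21, 28, 24, 8, 31]
Insert 24: shifted 1 elements -> [9, 21, 24, 28, 8, 31]
Insert 8: shifted 4 elements -> [8, 9, 21, 24, 28, 31]
Insert 31: shifted 0 elements -> [8, 9, 21, 24, 28, 31]


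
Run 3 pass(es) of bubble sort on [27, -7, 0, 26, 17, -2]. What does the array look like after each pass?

After pass 1: [-7, 0, 26, 17, -2, 27] (5 swaps)
After pass 2: [-7, 0, 17, -2, 26, 27] (2 swaps)
After pass 3: [-7, 0, -2, 17, 26, 27] (1 swaps)
Total swaps: 8


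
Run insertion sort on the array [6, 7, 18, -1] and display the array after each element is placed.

First element 6 is already 'sorted'
Insert 7: shifted 0 elements -> [6, 7, 18, -1]
Insert 18: shifted 0 elements -> [6, 7, 18, -1]
Insert -1: shifted 3 elements -> [-1, 6, 7, 18]


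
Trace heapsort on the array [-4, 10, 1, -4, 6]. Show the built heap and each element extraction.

Build heap: [10, 6, 1, -4, -4]
Extract 10: [6, -4, 1, -4, 10]
Extract 6: [1, -4, -4, 6, 10]
Extract 1: [-4, -4, 1, 6, 10]
Extract -4: [-4, -4, 1, 6, 10]


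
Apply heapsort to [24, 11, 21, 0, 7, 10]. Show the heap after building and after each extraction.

Build heap: [24, 11, 21, 0, 7, 10]
Extract 24: [21, 11, 10, 0, 7, 24]
Extract 21: [11, 7, 10, 0, 21, 24]
Extract 11: [10, 7, 0, 11, 21, 24]
Extract 10: [7, 0, 10, 11, 21, 24]
Extract 7: [0, 7, 10, 11, 21, 24]


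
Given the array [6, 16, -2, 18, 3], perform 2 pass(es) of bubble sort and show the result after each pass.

After pass 1: [6, -2, 16, 3, 18] (2 swaps)
After pass 2: [-2, 6, 3, 16, 18] (2 swaps)
Total swaps: 4


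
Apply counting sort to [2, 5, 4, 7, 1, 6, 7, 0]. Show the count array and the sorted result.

Count array: [1, 1, 1, 0, 1, 1, 1, 2]
(count[i] = number of elements equal to i)
Cumulative count: [1, 2, 3, 3, 4, 5, 6, 8]
Sorted: [0, 1, 2, 4, 5, 6, 7, 7]


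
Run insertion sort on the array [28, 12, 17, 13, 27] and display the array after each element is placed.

First element 28 is already 'sorted'
Insert 12: shifted 1 elements -> [12, 28, 17, 13, 27]
Insert 17: shifted 1 elements -> [12, 17, 28, 13, 27]
Insert 13: shifted 2 elements -> [12, 13, 17, 28, 27]
Insert 27: shifted 1 elements -> [12, 13, 17, 27, 28]


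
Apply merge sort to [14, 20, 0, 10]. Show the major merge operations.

Divide and conquer:
  Merge [14] + [20] -> [14, 20]
  Merge [0] + [10] -> [0, 10]
  Merge [14, 20] + [0, 10] -> [0, 10, 14, 20]


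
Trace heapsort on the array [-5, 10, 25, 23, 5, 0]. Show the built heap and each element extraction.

Build heap: [25, 23, 0, 10, 5, -5]
Extract 25: [23, 10, 0, -5, 5, 25]
Extract 23: [10, 5, 0, -5, 23, 25]
Extract 10: [5, -5, 0, 10, 23, 25]
Extract 5: [0, -5, 5, 10, 23, 25]
Extract 0: [-5, 0, 5, 10, 23, 25]


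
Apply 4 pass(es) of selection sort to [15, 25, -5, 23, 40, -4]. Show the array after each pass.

Pass 1: Select minimum -5 at index 2, swap -> [-5, 25, 15, 23, 40, -4]
Pass 2: Select minimum -4 at index 5, swap -> [-5, -4, 15, 23, 40, 25]
Pass 3: Select minimum 15 at index 2, swap -> [-5, -4, 15, 23, 40, 25]
Pass 4: Select minimum 23 at index 3, swap -> [-5, -4, 15, 23, 40, 25]


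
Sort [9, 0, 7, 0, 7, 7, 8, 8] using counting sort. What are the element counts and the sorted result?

Count array: [2, 0, 0, 0, 0, 0, 0, 3, 2, 1]
(count[i] = number of elements equal to i)
Cumulative count: [2, 2, 2, 2, 2, 2, 2, 5, 7, 8]
Sorted: [0, 0, 7, 7, 7, 8, 8, 9]


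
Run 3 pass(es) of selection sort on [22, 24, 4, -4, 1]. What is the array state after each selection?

Pass 1: Select minimum -4 at index 3, swap -> [-4, 24, 4, 22, 1]
Pass 2: Select minimum 1 at index 4, swap -> [-4, 1, 4, 22, 24]
Pass 3: Select minimum 4 at index 2, swap -> [-4, 1, 4, 22, 24]


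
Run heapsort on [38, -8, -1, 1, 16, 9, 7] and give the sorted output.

Build heap: [38, 16, 9, 1, -8, -1, 7]
Extract 38: [16, 7, 9, 1, -8, -1, 38]
Extract 16: [9, 7, -1, 1, -8, 16, 38]
Extract 9: [7, 1, -1, -8, 9, 16, 38]
Extract 7: [1, -8, -1, 7, 9, 16, 38]
Extract 1: [-1, -8, 1, 7, 9, 16, 38]
Extract -1: [-8, -1, 1, 7, 9, 16, 38]


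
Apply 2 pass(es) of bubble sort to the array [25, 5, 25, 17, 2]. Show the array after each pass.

After pass 1: [5, 25, 17, 2, 25] (3 swaps)
After pass 2: [5, 17, 2, 25, 25] (2 swaps)
Total swaps: 5


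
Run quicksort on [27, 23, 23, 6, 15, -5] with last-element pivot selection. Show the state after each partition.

Partition 1: pivot=-5 at index 0 -> [-5, 23, 23, 6, 15, 27]
Partition 2: pivot=27 at index 5 -> [-5, 23, 23, 6, 15, 27]
Partition 3: pivot=15 at index 2 -> [-5, 6, 15, 23, 23, 27]
Partition 4: pivot=23 at index 4 -> [-5, 6, 15, 23, 23, 27]


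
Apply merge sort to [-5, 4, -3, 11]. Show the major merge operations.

Divide and conquer:
  Merge [-5] + [4] -> [-5, 4]
  Merge [-3] + [11] -> [-3, 11]
  Merge [-5, 4] + [-3, 11] -> [-5, -3, 4, 11]


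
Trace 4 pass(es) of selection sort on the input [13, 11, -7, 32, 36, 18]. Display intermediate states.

Pass 1: Select minimum -7 at index 2, swap -> [-7, 11, 13, 32, 36, 18]
Pass 2: Select minimum 11 at index 1, swap -> [-7, 11, 13, 32, 36, 18]
Pass 3: Select minimum 13 at index 2, swap -> [-7, 11, 13, 32, 36, 18]
Pass 4: Select minimum 18 at index 5, swap -> [-7, 11, 13, 18, 36, 32]


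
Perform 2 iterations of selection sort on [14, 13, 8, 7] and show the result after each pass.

Pass 1: Select minimum 7 at index 3, swap -> [7, 13, 8, 14]
Pass 2: Select minimum 8 at index 2, swap -> [7, 8, 13, 14]


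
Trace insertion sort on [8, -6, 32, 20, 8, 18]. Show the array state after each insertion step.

First element 8 is already 'sorted'
Insert -6: shifted 1 elements -> [-6, 8, 32, 20, 8, 18]
Insert 32: shifted 0 elements -> [-6, 8, 32, 20, 8, 18]
Insert 20: shifted 1 elements -> [-6, 8, 20, 32, 8, 18]
Insert 8: shifted 2 elements -> [-6, 8, 8, 20, 32, 18]
Insert 18: shifted 2 elements -> [-6, 8, 8, 18, 20, 32]


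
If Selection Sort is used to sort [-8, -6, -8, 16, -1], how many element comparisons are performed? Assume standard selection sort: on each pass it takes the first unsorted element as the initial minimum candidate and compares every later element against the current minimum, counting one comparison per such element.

Pass 1: scan indices 1..4 for the minimum = 4 comparison(s); min is -8, place at index 0 -> [-8, -6, -8, 16, -1]
Pass 2: scan indices 2..4 for the minimum = 3 comparison(s); min is -8, place at index 1 -> [-8, -8, -6, 16, -1]
Pass 3: scan indices 3..4 for the minimum = 2 comparison(s); min is -6, place at index 2 -> [-8, -8, -6, 16, -1]
Pass 4: scan indices 4..4 for the minimum = 1 comparison(s); min is -1, place at index 3 -> [-8, -8, -6, -1, 16]
Selection sort always scans the whole unsorted suffix, so the count is (n-1) + (n-2) + ... + 1 = n(n-1)/2 = 5*4/2 = 10 regardless of the input order.
Total comparisons: 4 + 3 + 2 + 1 = 10


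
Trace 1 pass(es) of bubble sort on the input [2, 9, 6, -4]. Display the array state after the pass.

After pass 1: [2, 6, -4, 9] (2 swaps)
Total swaps: 2


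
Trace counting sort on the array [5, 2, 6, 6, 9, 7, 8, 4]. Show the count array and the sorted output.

Count array: [0, 0, 1, 0, 1, 1, 2, 1, 1, 1]
(count[i] = number of elements equal to i)
Cumulative count: [0, 0, 1, 1, 2, 3, 5, 6, 7, 8]
Sorted: [2, 4, 5, 6, 6, 7, 8, 9]


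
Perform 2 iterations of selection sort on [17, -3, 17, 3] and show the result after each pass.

Pass 1: Select minimum -3 at index 1, swap -> [-3, 17, 17, 3]
Pass 2: Select minimum 3 at index 3, swap -> [-3, 3, 17, 17]


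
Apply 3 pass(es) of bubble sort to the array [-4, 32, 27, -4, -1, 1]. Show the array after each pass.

After pass 1: [-4, 27, -4, -1, 1, 32] (4 swaps)
After pass 2: [-4, -4, -1, 1, 27, 32] (3 swaps)
After pass 3: [-4, -4, -1, 1, 27, 32] (0 swaps)
Total swaps: 7


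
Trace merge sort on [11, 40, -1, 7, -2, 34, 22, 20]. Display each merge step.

Divide and conquer:
  Merge [11] + [40] -> [11, 40]
  Merge [-1] + [7] -> [-1, 7]
  Merge [11, 40] + [-1, 7] -> [-1, 7, 11, 40]
  Merge [-2] + [34] -> [-2, 34]
  Merge [22] + [20] -> [20, 22]
  Merge [-2, 34] + [20, 22] -> [-2, 20, 22, 34]
  Merge [-1, 7, 11, 40] + [-2, 20, 22, 34] -> [-2, -1, 7, 11, 20, 22, 34, 40]


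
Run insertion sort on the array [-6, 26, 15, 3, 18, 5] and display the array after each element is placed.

First element -6 is already 'sorted'
Insert 26: shifted 0 elements -> [-6, 26, 15, 3, 18, 5]
Insert 15: shifted 1 elements -> [-6, 15, 26, 3, 18, 5]
Insert 3: shifted 2 elements -> [-6, 3, 15, 26, 18, 5]
Insert 18: shifted 1 elements -> [-6, 3, 15, 18, 26, 5]
Insert 5: shifted 3 elements -> [-6, 3, 5, 15, 18, 26]


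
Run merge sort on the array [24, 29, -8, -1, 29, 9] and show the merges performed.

Divide and conquer:
  Merge [29] + [-8] -> [-8, 29]
  Merge [24] + [-8, 29] -> [-8, 24, 29]
  Merge [29] + [9] -> [9, 29]
  Merge [-1] + [9, 29] -> [-1, 9, 29]
  Merge [-8, 24, 29] + [-1, 9, 29] -> [-8, -1, 9, 24, 29, 29]


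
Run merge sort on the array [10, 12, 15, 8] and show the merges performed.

Divide and conquer:
  Merge [10] + [12] -> [10, 12]
  Merge [15] + [8] -> [8, 15]
  Merge [10, 12] + [8, 15] -> [8, 10, 12, 15]


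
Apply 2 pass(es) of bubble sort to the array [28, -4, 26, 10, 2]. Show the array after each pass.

After pass 1: [-4, 26, 10, 2, 28] (4 swaps)
After pass 2: [-4, 10, 2, 26, 28] (2 swaps)
Total swaps: 6


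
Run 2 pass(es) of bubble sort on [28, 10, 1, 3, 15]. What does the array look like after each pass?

After pass 1: [10, 1, 3, 15, 28] (4 swaps)
After pass 2: [1, 3, 10, 15, 28] (2 swaps)
Total swaps: 6


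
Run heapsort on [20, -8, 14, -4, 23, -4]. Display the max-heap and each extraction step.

Build heap: [23, 20, 14, -4, -8, -4]
Extract 23: [20, -4, 14, -4, -8, 23]
Extract 20: [14, -4, -8, -4, 20, 23]
Extract 14: [-4, -4, -8, 14, 20, 23]
Extract -4: [-4, -8, -4, 14, 20, 23]
Extract -4: [-8, -4, -4, 14, 20, 23]


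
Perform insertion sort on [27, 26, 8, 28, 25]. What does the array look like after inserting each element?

First element 27 is already 'sorted'
Insert 26: shifted 1 elements -> [26, 27, 8, 28, 25]
Insert 8: shifted 2 elements -> [8, 26, 27, 28, 25]
Insert 28: shifted 0 elements -> [8, 26, 27, 28, 25]
Insert 25: shifted 3 elements -> [8, 25, 26, 27, 28]


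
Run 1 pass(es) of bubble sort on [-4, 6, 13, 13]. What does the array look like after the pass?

After pass 1: [-4, 6, 13, 13] (0 swaps)
Total swaps: 0


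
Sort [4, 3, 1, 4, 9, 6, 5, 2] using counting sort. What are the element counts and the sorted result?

Count array: [0, 1, 1, 1, 2, 1, 1, 0, 0, 1]
(count[i] = number of elements equal to i)
Cumulative count: [0, 1, 2, 3, 5, 6, 7, 7, 7, 8]
Sorted: [1, 2, 3, 4, 4, 5, 6, 9]


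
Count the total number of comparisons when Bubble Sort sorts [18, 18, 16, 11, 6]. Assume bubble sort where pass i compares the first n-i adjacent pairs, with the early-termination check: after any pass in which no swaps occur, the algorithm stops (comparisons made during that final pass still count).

Pass 1: compare adjacent pairs (0,1)..(3,4) = 4 comparison(s), 3 swap(s) -> [18, 16, 11, 6, 18]
Pass 2: compare adjacent pairs (0,1)..(2,3) = 3 comparison(s), 3 swap(s) -> [16, 11, 6, 18, 18]
Pass 3: compare adjacent pairs (0,1)..(1,2) = 2 comparison(s), 2 swap(s) -> [11, 6, 16, 18, 18]
Pass 4: compare adjacent pairs (0,1)..(0,1) = 1 comparison(s), 1 swap(s) -> [6, 11, 16, 18, 18]
Every pass made at least one swap, so all n-1 passes run.
Total comparisons: 4 + 3 + 2 + 1 = 10


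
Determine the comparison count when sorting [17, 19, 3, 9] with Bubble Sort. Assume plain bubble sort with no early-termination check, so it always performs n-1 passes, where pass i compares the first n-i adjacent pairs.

Pass 1: compare adjacent pairs (0,1)..(2,3) = 3 comparison(s), 2 swap(s) -> [17, 3, 9, 19]
Pass 2: compare adjacent pairs (0,1)..(1,2) = 2 comparison(s), 2 swap(s) -> [3, 9, 17, 19]
Pass 3: compare adjacent pairs (0,1)..(0,1) = 1 comparison(s), 0 swap(s) -> [3, 9, 17, 19]
Total comparisons: 3 + 2 + 1 = 6


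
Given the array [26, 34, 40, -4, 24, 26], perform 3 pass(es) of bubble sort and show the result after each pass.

After pass 1: [26, 34, -4, 24, 26, 40] (3 swaps)
After pass 2: [26, -4, 24, 26, 34, 40] (3 swaps)
After pass 3: [-4, 24, 26, 26, 34, 40] (2 swaps)
Total swaps: 8


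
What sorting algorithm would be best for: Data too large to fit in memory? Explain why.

Best choice: External merge sort
Reason: Minimizes disk I/O by sequential reads/writes


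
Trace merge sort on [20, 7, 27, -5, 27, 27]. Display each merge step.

Divide and conquer:
  Merge [7] + [27] -> [7, 27]
  Merge [20] + [7, 27] -> [7, 20, 27]
  Merge [27] + [27] -> [27, 27]
  Merge [-5] + [27, 27] -> [-5, 27, 27]
  Merge [7, 20, 27] + [-5, 27, 27] -> [-5, 7, 20, 27, 27, 27]


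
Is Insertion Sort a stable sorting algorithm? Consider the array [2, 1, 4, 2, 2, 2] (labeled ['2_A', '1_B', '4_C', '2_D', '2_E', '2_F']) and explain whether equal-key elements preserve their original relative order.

Trace Insertion Sort on the labeled array (the key is the number; the letter only tracks identity):
  Insert 1_B at index 0: [1_B, 2_A, 4_C, 2_D, 2_E, 2_F]
  Insert 4_C at index 2: [1_B, 2_A, 4_C, 2_D, 2_E, 2_F]
  Insert 2_D at index 2: [1_B, 2_A, 2_D, 4_C, 2_E, 2_F]
  Insert 2_E at index 3: [1_B, 2_A, 2_D, 2_E, 4_C, 2_F]
  Insert 2_F at index 4: [1_B, 2_A, 2_D, 2_E, 2_F, 4_C]
Final order: [1_B, 2_A, 2_D, 2_E, 2_F, 4_C]
Equal keys:
  value 2: originally 2_A, 2_D, 2_E, 2_F; after sorting 2_A, 2_D, 2_E, 2_F -> order preserved
All equal keys kept their original relative order. Insertion Sort is stable: elements are shifted only while they are strictly greater than the key, so a key is inserted after any equal elements already placed.
Answer: Stable
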